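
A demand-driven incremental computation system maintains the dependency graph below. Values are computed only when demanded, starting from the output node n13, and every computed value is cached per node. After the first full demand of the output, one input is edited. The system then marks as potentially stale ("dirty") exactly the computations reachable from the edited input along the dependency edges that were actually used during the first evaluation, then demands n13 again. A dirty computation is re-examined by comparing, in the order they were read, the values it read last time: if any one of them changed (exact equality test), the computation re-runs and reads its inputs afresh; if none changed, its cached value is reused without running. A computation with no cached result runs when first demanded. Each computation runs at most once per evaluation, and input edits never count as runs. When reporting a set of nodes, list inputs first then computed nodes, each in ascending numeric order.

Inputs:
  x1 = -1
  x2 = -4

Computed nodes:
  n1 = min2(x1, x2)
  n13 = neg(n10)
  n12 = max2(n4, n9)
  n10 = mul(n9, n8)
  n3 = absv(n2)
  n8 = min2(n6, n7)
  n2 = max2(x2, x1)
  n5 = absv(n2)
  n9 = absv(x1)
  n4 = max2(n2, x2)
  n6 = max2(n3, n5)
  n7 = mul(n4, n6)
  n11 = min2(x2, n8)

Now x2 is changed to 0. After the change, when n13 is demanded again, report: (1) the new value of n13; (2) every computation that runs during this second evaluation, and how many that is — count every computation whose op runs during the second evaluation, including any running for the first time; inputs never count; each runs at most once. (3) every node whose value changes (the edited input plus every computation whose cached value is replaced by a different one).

New value of n13: 0.
Computations that run: n2, n3, n4, n5, n6, n7, n8, n10, n13 — 9 in total.
Values that change: x2, n2, n3, n4, n5, n6, n7, n8, n10, n13.

First evaluation (everything demanded from the output):
  n2 = max2(-4, -1) = -1
  n3 = absv(-1) = 1
  n4 = max2(-1, -4) = -1
  n5 = absv(-1) = 1
  n6 = max2(1, 1) = 1
  n7 = mul(-1, 1) = -1
  n8 = min2(1, -1) = -1
  n9 = absv(-1) = 1
  n10 = mul(1, -1) = -1
  n13 = neg(-1) = 1

Propagation after the edit:
  n2: runs — x2 -4->0; result 0.
  n3: runs — n2 -1->0; result 0.
  n4: runs — n2 -1->0; x2 -4->0; result 0.
  n5: runs — n2 -1->0; result 0.
  n6: runs — n3 1->0; n5 1->0; result 0.
  n7: runs — n4 -1->0; n6 1->0; result 0.
  n8: runs — n6 1->0; n7 -1->0; result 0.
  n10: runs — n8 -1->0; result 0.
  n13: runs — n10 -1->0; result 0.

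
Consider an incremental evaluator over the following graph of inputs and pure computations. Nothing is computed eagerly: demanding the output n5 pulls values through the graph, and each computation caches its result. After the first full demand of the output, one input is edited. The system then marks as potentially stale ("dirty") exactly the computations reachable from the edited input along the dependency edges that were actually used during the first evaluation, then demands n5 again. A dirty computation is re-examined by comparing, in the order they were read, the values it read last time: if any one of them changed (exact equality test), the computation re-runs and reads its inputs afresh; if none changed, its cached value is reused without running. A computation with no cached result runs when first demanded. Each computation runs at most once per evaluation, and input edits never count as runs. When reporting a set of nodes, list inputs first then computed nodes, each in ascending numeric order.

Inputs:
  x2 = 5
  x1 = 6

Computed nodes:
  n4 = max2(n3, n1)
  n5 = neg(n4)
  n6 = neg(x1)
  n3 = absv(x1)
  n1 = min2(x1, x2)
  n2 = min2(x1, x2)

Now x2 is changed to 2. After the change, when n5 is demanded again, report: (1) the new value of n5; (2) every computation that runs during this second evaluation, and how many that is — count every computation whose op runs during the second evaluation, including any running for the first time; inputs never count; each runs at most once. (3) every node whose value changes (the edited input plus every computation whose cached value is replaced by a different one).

Initial pass — values computed on the first demand:
  n1 = min2(6, 5) = 5
  n3 = absv(6) = 6
  n4 = max2(6, 5) = 6
  n5 = neg(6) = -6

Second demand — change propagation:
  n1: re-runs because x2 5->2; new result 2.
  n4: re-runs because n1 5->2; new result 6 (unchanged).
  n5: re-examined; everything it read last time is the same (n4 unchanged) — cache -6 kept, no run.

The important point: n4 recomputes to an identical value, and the output ends up unchanged.

n5 now evaluates to -6.
Run set: n1, n4 (2 run).
Changed values: x2, n1.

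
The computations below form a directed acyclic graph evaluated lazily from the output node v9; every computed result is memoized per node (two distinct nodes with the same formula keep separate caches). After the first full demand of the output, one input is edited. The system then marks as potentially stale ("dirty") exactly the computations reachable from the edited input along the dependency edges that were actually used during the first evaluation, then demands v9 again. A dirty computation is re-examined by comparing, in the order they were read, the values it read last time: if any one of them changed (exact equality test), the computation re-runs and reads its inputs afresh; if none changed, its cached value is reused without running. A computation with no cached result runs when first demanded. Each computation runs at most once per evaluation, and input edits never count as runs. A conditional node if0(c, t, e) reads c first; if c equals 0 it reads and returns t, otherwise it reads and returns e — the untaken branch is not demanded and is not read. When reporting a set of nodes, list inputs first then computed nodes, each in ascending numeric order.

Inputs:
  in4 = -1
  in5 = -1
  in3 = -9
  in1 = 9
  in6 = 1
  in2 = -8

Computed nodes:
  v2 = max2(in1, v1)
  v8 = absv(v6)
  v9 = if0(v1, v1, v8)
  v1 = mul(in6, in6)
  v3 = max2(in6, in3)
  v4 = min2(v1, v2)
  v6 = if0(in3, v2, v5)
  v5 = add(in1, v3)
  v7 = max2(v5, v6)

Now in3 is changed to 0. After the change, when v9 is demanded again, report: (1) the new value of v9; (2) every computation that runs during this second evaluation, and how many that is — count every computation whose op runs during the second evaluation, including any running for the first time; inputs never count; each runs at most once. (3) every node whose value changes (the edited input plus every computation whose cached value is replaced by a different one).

First demand of the output computes:
  v1 = mul(1, 1) = 1
  v3 = max2(1, -9) = 1
  v5 = add(9, 1) = 10
  v6 = if0(in3=-9 -> else branch v5) = 10
  v8 = absv(10) = 10
  v9 = if0(v1=1 -> else branch v8) = 10

After the edit, cleaning proceeds:
  v2: had never run; runs now, result 9.
  v3: stays stale; no demand reaches it after the flip.
  v5: stays stale; no demand reaches it after the flip.
  v6: a read changed (in3 -9->0) — executes, giving 9.
  v8: a read changed (v6 10->9) — executes, giving 9.
  v9: a read changed (v8 10->9) — executes, giving 9.

Note the branch switch — demand abandons v3, v5, which are never re-examined.

Demanding v9 again yields 9.
4 computations run: v2, v6, v8, v9.
The nodes whose values change: in3, v6, v8, v9.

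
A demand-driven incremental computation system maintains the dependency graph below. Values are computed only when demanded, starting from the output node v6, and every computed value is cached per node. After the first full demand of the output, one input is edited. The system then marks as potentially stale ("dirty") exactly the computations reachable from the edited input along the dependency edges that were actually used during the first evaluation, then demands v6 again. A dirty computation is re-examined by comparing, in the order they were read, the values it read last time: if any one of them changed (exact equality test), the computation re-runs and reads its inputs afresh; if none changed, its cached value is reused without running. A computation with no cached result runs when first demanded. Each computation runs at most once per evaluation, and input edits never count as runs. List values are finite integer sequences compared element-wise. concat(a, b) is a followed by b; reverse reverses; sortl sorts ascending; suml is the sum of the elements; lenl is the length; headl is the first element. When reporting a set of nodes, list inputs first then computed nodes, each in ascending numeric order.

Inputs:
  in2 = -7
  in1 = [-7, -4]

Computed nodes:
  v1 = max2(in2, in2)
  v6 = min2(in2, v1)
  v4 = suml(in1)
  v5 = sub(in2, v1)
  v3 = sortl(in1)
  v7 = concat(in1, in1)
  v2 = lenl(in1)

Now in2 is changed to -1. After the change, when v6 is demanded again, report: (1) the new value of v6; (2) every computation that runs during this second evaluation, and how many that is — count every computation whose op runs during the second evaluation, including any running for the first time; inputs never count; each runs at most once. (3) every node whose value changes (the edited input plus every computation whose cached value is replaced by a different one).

New value of v6: -1.
Computations that run: v1, v6 — 2 in total.
Values that change: in2, v1, v6.

First evaluation (everything demanded from the output):
  v1 = max2(-7, -7) = -7
  v6 = min2(-7, -7) = -7

Propagation after the edit:
  v1: runs — in2 -7->-1; in2 -7->-1; result -1.
  v6: runs — in2 -7->-1; v1 -7->-1; result -1.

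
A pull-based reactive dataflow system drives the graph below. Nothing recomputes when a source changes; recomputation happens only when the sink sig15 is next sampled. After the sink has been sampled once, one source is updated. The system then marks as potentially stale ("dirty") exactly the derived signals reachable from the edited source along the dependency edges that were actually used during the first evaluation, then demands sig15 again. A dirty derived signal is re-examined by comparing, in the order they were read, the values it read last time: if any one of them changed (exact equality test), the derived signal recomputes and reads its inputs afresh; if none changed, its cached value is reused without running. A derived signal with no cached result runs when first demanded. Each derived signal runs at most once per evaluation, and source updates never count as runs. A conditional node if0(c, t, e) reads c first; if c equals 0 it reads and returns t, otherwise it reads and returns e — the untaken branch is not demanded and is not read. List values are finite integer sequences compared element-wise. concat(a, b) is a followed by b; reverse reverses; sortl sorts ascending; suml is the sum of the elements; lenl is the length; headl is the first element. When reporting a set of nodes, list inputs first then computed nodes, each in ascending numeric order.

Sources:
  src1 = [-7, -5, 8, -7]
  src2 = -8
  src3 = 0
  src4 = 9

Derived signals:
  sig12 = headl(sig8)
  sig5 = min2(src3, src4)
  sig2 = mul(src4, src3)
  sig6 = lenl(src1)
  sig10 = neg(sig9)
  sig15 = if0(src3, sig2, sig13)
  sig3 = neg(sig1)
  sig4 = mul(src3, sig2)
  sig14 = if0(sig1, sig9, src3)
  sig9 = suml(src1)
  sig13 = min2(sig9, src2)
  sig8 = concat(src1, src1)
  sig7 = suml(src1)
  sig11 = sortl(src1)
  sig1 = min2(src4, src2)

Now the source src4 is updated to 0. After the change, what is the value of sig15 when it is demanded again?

New value of sig15: 0.
Key observation: the change is absorbed at sig2 — it re-runs but produces the same value, and the output's value is unchanged.

First evaluation (everything demanded from the output):
  sig2 = mul(9, 0) = 0
  sig15 = if0(src3=0 -> then branch sig2) = 0

Propagation after the edit:
  sig2: runs — src4 9->0; result 0 (same value as before).
  sig15: checked — values it read are unchanged (src3 unchanged, sig2 unchanged); reused cached 0 without running.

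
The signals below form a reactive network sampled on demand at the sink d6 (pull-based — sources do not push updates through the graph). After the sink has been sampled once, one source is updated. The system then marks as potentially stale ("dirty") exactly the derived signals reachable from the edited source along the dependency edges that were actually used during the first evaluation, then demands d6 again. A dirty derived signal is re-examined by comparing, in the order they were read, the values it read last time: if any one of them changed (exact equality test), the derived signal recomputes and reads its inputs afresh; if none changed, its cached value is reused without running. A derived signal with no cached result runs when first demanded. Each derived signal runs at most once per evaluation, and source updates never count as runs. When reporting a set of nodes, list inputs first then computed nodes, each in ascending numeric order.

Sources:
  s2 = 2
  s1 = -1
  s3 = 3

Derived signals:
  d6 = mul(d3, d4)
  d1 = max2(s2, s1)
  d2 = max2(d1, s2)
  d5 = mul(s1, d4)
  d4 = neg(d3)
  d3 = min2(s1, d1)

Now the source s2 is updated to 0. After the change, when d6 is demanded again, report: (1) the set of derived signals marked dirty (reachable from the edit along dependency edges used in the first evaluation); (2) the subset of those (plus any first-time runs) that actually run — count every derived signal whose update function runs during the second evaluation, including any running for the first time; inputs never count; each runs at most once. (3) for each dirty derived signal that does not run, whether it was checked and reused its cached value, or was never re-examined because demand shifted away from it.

Initial pass — values computed on the first demand:
  d1 = max2(2, -1) = 2
  d3 = min2(-1, 2) = -1
  d4 = neg(-1) = 1
  d6 = mul(-1, 1) = -1

Second demand — change propagation:
  d1: re-runs because s2 2->0; new result 0.
  d3: re-runs because d1 2->0; new result -1 (unchanged).
  d4: re-examined; everything it read last time is the same (d3 unchanged) — cache 1 kept, no run.
  d6: re-examined; everything it read last time is the same (d3 unchanged, d4 unchanged) — cache -1 kept, no run.

The important point: d3 recomputes to an identical value, and the output ends up unchanged.

Dirty set: d1, d3, d4, d6.
Run set: d1, d3 (2 run).
Re-examined without running (cache reused): d4, d6.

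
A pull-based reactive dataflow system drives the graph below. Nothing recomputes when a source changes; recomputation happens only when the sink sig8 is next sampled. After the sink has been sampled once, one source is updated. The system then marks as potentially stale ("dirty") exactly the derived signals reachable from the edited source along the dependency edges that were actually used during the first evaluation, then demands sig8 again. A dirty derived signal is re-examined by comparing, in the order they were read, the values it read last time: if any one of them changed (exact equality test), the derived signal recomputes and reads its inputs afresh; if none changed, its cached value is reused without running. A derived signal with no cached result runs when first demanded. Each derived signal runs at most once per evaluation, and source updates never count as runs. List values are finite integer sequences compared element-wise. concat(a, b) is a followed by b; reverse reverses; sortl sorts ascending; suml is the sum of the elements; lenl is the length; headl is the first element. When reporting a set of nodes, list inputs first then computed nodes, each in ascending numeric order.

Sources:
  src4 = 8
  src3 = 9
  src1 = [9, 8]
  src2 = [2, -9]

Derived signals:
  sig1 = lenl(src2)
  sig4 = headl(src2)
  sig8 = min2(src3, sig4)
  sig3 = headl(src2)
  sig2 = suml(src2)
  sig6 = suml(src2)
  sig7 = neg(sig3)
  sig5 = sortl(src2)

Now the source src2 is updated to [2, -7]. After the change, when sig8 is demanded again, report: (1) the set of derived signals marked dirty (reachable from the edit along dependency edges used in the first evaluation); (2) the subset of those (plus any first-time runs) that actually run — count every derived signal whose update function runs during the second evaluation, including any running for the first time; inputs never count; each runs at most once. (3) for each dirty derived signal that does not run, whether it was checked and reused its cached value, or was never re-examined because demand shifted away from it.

Marked dirty: sig4, sig8.
Derived signals that run: sig4 — 1 in total.
Checked but reused from cache: sig8.
Key observation: the change is absorbed at sig4 — it re-runs but produces the same value, and the output's value is unchanged.

First evaluation (everything demanded from the output):
  sig4 = headl([2, -9]) = 2
  sig8 = min2(9, 2) = 2

Propagation after the edit:
  sig4: runs — src2 [2, -9]->[2, -7]; result 2 (same value as before).
  sig8: checked — values it read are unchanged (src3 unchanged, sig4 unchanged); reused cached 2 without running.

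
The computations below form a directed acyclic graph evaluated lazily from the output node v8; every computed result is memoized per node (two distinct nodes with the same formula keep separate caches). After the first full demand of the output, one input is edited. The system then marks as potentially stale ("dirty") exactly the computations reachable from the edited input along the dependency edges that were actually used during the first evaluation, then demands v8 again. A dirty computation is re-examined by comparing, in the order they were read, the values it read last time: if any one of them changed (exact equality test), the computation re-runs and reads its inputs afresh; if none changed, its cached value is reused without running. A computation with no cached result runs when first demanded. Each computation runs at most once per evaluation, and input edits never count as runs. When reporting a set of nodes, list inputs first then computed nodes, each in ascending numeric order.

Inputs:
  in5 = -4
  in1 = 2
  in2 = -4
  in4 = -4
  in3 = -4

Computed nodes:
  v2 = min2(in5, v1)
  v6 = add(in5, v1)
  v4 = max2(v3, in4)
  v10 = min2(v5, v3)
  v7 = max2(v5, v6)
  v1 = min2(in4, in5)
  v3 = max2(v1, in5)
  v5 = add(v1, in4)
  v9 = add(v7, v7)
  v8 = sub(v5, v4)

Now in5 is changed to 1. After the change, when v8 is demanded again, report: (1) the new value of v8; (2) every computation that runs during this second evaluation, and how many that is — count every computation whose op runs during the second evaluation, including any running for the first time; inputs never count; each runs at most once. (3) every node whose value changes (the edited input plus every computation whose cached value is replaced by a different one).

Demanding v8 again yields -9.
4 computations run: v1, v3, v4, v8.
The nodes whose values change: in5, v3, v4, v8.
Note where the cutoff bites: v5 is checked, finds nothing changed, and keeps its cache.

First demand of the output computes:
  v1 = min2(-4, -4) = -4
  v3 = max2(-4, -4) = -4
  v4 = max2(-4, -4) = -4
  v5 = add(-4, -4) = -8
  v8 = sub(-8, -4) = -4

After the edit, cleaning proceeds:
  v1: a read changed (in5 -4->1) — executes, giving -4 — identical to its old value.
  v3: a read changed (in5 -4->1) — executes, giving 1.
  v4: a read changed (v3 -4->1) — executes, giving 1.
  v5: dirty, but its reads are unchanged (v1 unchanged, in4 unchanged); cached -8 stands.
  v8: a read changed (v4 -4->1) — executes, giving -9.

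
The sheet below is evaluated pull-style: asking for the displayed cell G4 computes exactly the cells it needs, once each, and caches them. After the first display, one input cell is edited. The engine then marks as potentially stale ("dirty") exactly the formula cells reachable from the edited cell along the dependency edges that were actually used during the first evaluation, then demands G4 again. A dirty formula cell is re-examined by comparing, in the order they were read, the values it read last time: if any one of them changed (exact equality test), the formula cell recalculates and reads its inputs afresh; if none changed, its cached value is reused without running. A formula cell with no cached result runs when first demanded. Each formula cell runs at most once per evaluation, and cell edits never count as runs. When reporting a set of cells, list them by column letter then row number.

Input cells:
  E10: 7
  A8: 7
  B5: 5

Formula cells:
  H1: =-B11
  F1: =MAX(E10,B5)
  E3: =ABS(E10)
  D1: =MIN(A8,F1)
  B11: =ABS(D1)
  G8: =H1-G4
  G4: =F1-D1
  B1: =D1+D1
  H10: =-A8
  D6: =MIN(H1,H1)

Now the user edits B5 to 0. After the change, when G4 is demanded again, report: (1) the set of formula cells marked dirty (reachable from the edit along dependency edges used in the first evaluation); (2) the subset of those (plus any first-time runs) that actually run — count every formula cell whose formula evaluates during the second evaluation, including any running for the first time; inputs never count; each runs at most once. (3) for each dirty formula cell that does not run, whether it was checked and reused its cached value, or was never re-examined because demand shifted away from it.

The edit dirties: D1, F1, G4.
1 formula cells run: F1.
Cache hits after checking: D1, G4.
Note the absorption at F1: it re-runs yet its value is the same, leaving the output's value untouched.

First demand of the output computes:
  F1 = MAX(7, 5) = 7
  D1 = MIN(7, 7) = 7
  G4 = 7 - 7 = 0

After the edit, cleaning proceeds:
  F1: a read changed (B5 5->0) — executes, giving 7 — identical to its old value.
  D1: dirty, but its reads are unchanged (A8 unchanged, F1 unchanged); cached 7 stands.
  G4: dirty, but its reads are unchanged (F1 unchanged, D1 unchanged); cached 0 stands.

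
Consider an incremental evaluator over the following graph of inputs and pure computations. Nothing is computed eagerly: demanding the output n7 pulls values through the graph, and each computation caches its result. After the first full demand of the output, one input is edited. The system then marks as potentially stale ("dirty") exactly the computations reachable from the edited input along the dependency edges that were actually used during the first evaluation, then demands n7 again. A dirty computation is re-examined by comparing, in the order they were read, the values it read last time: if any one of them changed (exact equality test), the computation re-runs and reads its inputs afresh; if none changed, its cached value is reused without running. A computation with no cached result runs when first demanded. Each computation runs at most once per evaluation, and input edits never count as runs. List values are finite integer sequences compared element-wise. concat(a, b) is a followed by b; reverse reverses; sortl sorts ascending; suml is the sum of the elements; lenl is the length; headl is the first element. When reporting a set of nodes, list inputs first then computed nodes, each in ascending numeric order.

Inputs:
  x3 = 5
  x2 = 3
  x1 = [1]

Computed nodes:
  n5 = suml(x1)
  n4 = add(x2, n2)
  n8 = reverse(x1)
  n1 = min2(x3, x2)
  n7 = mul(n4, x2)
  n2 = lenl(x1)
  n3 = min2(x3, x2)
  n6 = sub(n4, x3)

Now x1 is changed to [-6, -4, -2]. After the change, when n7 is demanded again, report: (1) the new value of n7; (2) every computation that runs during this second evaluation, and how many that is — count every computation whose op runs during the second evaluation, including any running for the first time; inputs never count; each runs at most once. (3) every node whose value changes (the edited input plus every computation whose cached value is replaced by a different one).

n7 now evaluates to 18.
Run set: n2, n4, n7 (3 run).
Changed values: x1, n2, n4, n7.

Initial pass — values computed on the first demand:
  n2 = lenl([1]) = 1
  n4 = add(3, 1) = 4
  n7 = mul(4, 3) = 12

Second demand — change propagation:
  n2: re-runs because x1 [1]->[-6, -4, -2]; new result 3.
  n4: re-runs because n2 1->3; new result 6.
  n7: re-runs because n4 4->6; new result 18.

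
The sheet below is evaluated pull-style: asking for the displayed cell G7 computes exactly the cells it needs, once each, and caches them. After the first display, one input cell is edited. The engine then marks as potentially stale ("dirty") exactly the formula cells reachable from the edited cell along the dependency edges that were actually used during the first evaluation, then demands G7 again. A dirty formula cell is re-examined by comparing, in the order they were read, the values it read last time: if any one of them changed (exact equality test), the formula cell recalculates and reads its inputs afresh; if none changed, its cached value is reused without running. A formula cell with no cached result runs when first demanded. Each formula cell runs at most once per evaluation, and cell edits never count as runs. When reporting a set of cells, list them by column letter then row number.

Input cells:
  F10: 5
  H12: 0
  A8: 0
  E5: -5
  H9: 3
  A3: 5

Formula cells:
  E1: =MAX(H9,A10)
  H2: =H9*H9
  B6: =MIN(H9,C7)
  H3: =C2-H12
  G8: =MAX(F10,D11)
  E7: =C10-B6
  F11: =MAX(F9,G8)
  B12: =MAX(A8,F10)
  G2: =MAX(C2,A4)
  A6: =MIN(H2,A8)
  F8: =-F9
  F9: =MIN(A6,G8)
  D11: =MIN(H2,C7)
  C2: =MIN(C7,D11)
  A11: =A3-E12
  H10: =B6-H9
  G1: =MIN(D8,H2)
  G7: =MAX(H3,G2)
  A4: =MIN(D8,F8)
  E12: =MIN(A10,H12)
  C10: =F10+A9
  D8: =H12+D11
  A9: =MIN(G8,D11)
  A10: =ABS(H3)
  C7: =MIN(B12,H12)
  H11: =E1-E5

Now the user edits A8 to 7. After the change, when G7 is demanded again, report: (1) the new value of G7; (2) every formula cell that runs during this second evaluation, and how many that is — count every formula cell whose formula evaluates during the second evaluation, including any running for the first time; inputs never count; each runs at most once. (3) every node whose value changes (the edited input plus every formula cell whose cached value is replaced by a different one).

Demanding G7 again yields 0.
7 formula cells run: A4, A6, B12, C7, F8, F9, G2.
The nodes whose values change: A4, A6, A8, B12, F8, F9.
Note where the cutoff bites: D11 is checked, finds nothing changed, and keeps its cache.

First demand of the output computes:
  B12 = MAX(0, 5) = 5
  C7 = MIN(5, 0) = 0
  H2 = 3 * 3 = 9
  A6 = MIN(9, 0) = 0
  D11 = MIN(9, 0) = 0
  C2 = MIN(0, 0) = 0
  D8 = 0 + 0 = 0
  G8 = MAX(5, 0) = 5
  F9 = MIN(0, 5) = 0
  F8 = -(0) = 0
  A4 = MIN(0, 0) = 0
  G2 = MAX(0, 0) = 0
  H3 = 0 - 0 = 0
  G7 = MAX(0, 0) = 0

After the edit, cleaning proceeds:
  A6: a read changed (A8 0->7) — executes, giving 7.
  B12: a read changed (A8 0->7) — executes, giving 7.
  C7: a read changed (B12 5->7) — executes, giving 0 — identical to its old value.
  D11: dirty, but its reads are unchanged (H2 unchanged, C7 unchanged); cached 0 stands.
  C2: dirty, but its reads are unchanged (C7 unchanged, D11 unchanged); cached 0 stands.
  D8: dirty, but its reads are unchanged (H12 unchanged, D11 unchanged); cached 0 stands.
  G8: dirty, but its reads are unchanged (F10 unchanged, D11 unchanged); cached 5 stands.
  F9: a read changed (A6 0->7) — executes, giving 5.
  F8: a read changed (F9 0->5) — executes, giving -5.
  A4: a read changed (F8 0->-5) — executes, giving -5.
  G2: a read changed (A4 0->-5) — executes, giving 0 — identical to its old value.
  H3: dirty, but its reads are unchanged (C2 unchanged, H12 unchanged); cached 0 stands.
  G7: dirty, but its reads are unchanged (H3 unchanged, G2 unchanged); cached 0 stands.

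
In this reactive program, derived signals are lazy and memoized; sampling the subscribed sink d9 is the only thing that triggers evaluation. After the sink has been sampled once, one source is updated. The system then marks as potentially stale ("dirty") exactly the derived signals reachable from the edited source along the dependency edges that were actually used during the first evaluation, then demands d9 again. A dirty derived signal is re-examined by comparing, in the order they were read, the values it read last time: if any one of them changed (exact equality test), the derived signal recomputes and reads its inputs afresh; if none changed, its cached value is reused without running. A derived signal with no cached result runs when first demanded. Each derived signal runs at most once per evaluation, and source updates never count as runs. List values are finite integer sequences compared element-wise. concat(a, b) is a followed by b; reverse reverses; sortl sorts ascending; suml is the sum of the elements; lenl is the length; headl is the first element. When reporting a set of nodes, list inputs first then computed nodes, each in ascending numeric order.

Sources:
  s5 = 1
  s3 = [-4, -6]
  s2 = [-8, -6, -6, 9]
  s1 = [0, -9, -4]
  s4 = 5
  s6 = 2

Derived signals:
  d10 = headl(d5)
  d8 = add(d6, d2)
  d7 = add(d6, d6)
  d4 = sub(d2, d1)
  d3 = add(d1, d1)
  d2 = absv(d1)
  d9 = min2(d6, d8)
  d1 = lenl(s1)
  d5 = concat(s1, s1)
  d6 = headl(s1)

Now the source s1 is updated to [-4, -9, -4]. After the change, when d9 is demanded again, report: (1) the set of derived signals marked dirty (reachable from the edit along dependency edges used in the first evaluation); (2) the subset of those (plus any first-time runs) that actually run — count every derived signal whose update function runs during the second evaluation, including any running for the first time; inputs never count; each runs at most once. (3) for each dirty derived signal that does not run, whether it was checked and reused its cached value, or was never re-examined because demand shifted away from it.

First demand of the output computes:
  d1 = lenl([0, -9, -4]) = 3
  d2 = absv(3) = 3
  d6 = headl([0, -9, -4]) = 0
  d8 = add(0, 3) = 3
  d9 = min2(0, 3) = 0

After the edit, cleaning proceeds:
  d1: a read changed (s1 [0, -9, -4]->[-4, -9, -4]) — executes, giving 3 — identical to its old value.
  d2: dirty, but its reads are unchanged (d1 unchanged); cached 3 stands.
  d6: a read changed (s1 [0, -9, -4]->[-4, -9, -4]) — executes, giving -4.
  d8: a read changed (d6 0->-4) — executes, giving -1.
  d9: a read changed (d6 0->-4; d8 3->-1) — executes, giving -4.

Note where the cutoff bites: d2 is checked, finds nothing changed, and keeps its cache.

The edit dirties: d1, d2, d6, d8, d9.
4 derived signals run: d1, d6, d8, d9.
Cache hits after checking: d2.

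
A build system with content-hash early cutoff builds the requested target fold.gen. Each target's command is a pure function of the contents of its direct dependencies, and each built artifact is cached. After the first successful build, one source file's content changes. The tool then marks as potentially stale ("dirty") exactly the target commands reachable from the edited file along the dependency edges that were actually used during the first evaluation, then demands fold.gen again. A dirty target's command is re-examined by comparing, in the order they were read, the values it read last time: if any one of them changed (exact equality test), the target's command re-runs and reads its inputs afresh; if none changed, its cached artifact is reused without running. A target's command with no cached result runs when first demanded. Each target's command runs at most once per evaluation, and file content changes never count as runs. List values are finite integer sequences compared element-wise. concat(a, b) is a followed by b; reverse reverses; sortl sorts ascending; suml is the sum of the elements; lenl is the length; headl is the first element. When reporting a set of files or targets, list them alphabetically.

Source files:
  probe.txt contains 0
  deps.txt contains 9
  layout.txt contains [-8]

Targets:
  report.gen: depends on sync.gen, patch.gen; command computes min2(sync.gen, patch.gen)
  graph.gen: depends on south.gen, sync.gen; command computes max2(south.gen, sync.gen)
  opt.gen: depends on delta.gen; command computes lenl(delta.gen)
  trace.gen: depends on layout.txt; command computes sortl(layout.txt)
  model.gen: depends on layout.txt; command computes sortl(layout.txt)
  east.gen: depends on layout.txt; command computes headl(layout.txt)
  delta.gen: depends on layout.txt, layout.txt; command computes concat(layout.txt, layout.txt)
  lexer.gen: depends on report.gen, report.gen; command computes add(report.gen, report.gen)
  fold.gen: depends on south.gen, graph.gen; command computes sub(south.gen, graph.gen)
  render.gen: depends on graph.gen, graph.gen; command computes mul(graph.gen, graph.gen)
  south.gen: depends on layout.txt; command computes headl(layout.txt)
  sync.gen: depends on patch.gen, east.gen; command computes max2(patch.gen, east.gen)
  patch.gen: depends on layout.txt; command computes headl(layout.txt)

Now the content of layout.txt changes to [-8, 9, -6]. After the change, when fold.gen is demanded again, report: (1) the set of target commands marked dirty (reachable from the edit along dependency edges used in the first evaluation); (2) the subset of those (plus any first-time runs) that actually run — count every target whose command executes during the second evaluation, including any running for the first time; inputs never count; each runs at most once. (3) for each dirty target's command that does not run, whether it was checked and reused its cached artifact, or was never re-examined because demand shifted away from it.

Marked dirty: east.gen, fold.gen, graph.gen, patch.gen, south.gen, sync.gen.
Target commands that run: east.gen, patch.gen, south.gen — 3 in total.
Checked but reused from cache: fold.gen, graph.gen, sync.gen.
Key observation: the cutoff stops propagation at sync.gen — its inputs' values are unchanged, so it reuses its cache.

First evaluation (everything demanded from the output):
  east.gen = headl([-8]) = -8
  patch.gen = headl([-8]) = -8
  south.gen = headl([-8]) = -8
  sync.gen = max2(-8, -8) = -8
  graph.gen = max2(-8, -8) = -8
  fold.gen = sub(-8, -8) = 0

Propagation after the edit:
  east.gen: runs — layout.txt [-8]->[-8, 9, -6]; result -8 (same value as before).
  patch.gen: runs — layout.txt [-8]->[-8, 9, -6]; result -8 (same value as before).
  south.gen: runs — layout.txt [-8]->[-8, 9, -6]; result -8 (same value as before).
  sync.gen: checked — values it read are unchanged (patch.gen unchanged, east.gen unchanged); reused cached -8 without running.
  graph.gen: checked — values it read are unchanged (south.gen unchanged, sync.gen unchanged); reused cached -8 without running.
  fold.gen: checked — values it read are unchanged (south.gen unchanged, graph.gen unchanged); reused cached 0 without running.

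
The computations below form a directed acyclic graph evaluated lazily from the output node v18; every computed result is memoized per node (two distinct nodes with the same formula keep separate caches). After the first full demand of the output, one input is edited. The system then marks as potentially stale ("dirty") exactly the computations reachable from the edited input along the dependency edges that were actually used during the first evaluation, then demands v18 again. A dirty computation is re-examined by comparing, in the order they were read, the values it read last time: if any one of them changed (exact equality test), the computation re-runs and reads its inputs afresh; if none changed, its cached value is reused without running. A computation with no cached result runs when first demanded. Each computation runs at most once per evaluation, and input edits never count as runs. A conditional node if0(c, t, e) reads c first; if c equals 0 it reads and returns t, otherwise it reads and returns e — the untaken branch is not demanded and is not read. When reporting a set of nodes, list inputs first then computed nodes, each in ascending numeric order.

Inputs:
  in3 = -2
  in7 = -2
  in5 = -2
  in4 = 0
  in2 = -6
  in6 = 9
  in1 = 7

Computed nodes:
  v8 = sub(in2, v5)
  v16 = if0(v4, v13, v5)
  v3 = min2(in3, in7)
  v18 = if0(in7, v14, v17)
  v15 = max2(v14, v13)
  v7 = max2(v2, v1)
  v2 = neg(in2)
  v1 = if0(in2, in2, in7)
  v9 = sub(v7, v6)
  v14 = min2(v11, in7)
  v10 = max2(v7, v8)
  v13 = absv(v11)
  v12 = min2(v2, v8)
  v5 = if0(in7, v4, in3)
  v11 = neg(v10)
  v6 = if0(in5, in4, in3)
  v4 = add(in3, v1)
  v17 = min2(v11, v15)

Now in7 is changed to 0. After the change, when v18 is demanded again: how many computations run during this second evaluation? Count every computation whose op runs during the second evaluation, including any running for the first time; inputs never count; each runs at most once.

6 computations run: v1, v4, v5, v7, v14, v18.
Note the branch switch — demand abandons v13, v15, v17, which are never re-examined.

First demand of the output computes:
  v1 = if0(in2=-6 -> else branch in7) = -2
  v2 = neg(-6) = 6
  v5 = if0(in7=-2 -> else branch in3) = -2
  v7 = max2(6, -2) = 6
  v8 = sub(-6, -2) = -4
  v10 = max2(6, -4) = 6
  v11 = neg(6) = -6
  v13 = absv(-6) = 6
  v14 = min2(-6, -2) = -6
  v15 = max2(-6, 6) = 6
  v17 = min2(-6, 6) = -6
  v18 = if0(in7=-2 -> else branch v17) = -6

After the edit, cleaning proceeds:
  v1: a read changed (in7 -2->0) — executes, giving 0.
  v4: had never run; runs now, result -2.
  v5: a read changed (in7 -2->0) — executes, giving -2 — identical to its old value.
  v7: a read changed (v1 -2->0) — executes, giving 6 — identical to its old value.
  v8: dirty, but its reads are unchanged (in2 unchanged, v5 unchanged); cached -4 stands.
  v10: dirty, but its reads are unchanged (v7 unchanged, v8 unchanged); cached 6 stands.
  v11: dirty, but its reads are unchanged (v10 unchanged); cached -6 stands.
  v13: stays stale; no demand reaches it after the flip.
  v14: a read changed (in7 -2->0) — executes, giving -6 — identical to its old value.
  v15: stays stale; no demand reaches it after the flip.
  v17: stays stale; no demand reaches it after the flip.
  v18: a read changed (in7 -2->0) — executes, giving -6 — identical to its old value.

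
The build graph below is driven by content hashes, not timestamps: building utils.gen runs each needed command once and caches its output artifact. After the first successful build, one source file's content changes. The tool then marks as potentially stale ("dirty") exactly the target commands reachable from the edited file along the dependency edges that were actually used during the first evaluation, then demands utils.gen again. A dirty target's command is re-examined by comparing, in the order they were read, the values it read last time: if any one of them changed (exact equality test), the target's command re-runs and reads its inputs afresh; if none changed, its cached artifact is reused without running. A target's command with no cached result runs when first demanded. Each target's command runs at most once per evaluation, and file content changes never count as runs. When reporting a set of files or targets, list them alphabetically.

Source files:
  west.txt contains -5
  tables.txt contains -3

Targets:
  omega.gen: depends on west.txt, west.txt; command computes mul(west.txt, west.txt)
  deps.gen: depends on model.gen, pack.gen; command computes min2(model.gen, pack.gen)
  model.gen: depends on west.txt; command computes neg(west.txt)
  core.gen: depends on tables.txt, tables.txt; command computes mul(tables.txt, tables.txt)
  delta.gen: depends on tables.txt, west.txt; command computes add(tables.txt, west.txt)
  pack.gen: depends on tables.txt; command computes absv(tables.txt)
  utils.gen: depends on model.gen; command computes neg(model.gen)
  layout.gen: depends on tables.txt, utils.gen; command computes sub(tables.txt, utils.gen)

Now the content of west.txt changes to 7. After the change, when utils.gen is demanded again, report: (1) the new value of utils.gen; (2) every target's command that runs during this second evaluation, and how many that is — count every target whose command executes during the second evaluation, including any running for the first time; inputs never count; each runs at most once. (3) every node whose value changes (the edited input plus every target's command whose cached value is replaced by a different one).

Initial pass — values computed on the first demand:
  model.gen = neg(-5) = 5
  utils.gen = neg(5) = -5

Second demand — change propagation:
  model.gen: re-runs because west.txt -5->7; new result -7.
  utils.gen: re-runs because model.gen 5->-7; new result 7.

utils.gen now evaluates to 7.
Run set: model.gen, utils.gen (2 run).
Changed values: model.gen, utils.gen, west.txt.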